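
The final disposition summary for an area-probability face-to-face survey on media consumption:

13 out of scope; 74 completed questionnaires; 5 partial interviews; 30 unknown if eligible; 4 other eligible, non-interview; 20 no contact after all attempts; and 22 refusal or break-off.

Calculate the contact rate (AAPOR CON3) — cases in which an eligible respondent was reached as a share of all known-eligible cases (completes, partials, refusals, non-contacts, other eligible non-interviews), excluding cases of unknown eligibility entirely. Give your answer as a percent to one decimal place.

84.0%

Numerator → 74 + 5 + 22 + 4 = 105
Denominator → 74 + 5 + 22 + 20 + 4 = 125
CON3 = 105 / 125 = 0.8400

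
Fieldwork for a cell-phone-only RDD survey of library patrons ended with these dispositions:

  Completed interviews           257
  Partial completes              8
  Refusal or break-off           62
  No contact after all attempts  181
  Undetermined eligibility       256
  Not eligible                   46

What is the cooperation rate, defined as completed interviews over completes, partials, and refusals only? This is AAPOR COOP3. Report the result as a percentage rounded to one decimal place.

78.6%

Numerator → 257
Base → 257 + 8 + 62 = 327
COOP3 = 257 / 327 = 0.7859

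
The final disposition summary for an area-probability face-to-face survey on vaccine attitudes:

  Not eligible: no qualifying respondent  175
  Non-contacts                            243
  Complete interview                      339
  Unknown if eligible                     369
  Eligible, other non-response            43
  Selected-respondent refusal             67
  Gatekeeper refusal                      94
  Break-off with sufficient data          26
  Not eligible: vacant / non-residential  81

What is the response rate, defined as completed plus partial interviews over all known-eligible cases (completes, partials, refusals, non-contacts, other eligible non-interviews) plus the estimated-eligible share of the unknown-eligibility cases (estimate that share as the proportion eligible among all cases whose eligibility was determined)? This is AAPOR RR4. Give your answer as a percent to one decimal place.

33.4%

Declined to participate = 94 + 67 = 161
Out of scope = 175 + 81 = 256
Numerator = 339 + 26 = 365
Determined eligible = 339 + 26 + 161 + 243 + 43 = 812
e = 812 / (812 + 256) = 812 / 1068 = 0.7603
Estimated eligible among unknowns = 0.7603 × 369 = 280.55
Base = 812 + 280.55 = 1092.55
RR4 = 365 / 1092.55 = 0.3341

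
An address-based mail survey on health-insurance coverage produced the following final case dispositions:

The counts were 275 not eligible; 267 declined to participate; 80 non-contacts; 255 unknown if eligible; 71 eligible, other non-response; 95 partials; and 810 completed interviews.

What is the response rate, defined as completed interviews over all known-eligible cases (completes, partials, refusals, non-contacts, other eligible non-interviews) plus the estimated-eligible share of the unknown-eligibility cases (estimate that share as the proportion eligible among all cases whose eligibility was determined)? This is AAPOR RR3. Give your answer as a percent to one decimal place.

52.8%

Numerator: 810
Determined eligible: 810 + 95 + 267 + 80 + 71 = 1323
e = 1323 / (1323 + 275) = 1323 / 1598 = 0.8279
e × U: 0.8279 × 255 = 211.11
Denom: 1323 + 211.11 = 1534.11
RR3 = 810 / 1534.11 = 0.5280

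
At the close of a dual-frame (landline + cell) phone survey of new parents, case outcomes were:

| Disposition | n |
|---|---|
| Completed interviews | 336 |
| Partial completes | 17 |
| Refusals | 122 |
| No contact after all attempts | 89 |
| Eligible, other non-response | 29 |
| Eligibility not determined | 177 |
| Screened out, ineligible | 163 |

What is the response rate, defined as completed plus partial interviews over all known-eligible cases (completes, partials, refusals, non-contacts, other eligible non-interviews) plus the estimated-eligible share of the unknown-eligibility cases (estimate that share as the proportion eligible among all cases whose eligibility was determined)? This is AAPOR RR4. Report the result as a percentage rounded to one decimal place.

48.2%

Numerator = 336 + 17 = 353
Determined eligible = 336 + 17 + 122 + 89 + 29 = 593
e = 593 / (593 + 163) = 593 / 756 = 0.7844
Eligible share of unknowns = 0.7844 × 177 = 138.84
Denom = 593 + 138.84 = 731.84
RR4 = 353 / 731.84 = 0.4823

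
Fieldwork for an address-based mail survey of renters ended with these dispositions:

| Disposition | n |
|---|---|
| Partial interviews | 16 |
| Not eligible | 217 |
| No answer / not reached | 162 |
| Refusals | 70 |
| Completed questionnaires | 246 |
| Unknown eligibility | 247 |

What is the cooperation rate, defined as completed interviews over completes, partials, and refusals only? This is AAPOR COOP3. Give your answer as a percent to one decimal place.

74.1%

Num = 246
Denominator = 246 + 16 + 70 = 332
COOP3 = 246 / 332 = 0.7410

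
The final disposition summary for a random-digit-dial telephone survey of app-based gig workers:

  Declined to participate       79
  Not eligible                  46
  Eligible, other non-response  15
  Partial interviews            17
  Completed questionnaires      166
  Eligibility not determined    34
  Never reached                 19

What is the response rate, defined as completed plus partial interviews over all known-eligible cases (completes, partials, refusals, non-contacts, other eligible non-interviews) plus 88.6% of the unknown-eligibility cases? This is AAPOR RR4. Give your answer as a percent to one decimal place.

Numerator → 166 + 17 = 183
Eligible (known) → 166 + 17 + 79 + 19 + 15 = 296
e × U → 0.8860 × 34 = 30.12
Denom → 296 + 30.12 = 326.12
RR4 = 183 / 326.12 = 0.5611

56.1%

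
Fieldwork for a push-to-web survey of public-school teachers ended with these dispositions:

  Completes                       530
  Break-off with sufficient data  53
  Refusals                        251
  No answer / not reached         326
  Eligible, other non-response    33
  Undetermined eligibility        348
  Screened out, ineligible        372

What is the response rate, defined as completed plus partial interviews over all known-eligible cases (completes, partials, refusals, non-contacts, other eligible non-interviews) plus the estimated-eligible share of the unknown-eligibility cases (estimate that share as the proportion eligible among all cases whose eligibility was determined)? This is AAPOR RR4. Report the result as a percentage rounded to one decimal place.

Numerator → 530 + 53 = 583
Determined eligible → 530 + 53 + 251 + 326 + 33 = 1193
e = 1193 / (1193 + 372) = 1193 / 1565 = 0.7623
Eligible share of unknowns → 0.7623 × 348 = 265.28
Base → 1193 + 265.28 = 1458.28
RR4 = 583 / 1458.28 = 0.3998

40.0%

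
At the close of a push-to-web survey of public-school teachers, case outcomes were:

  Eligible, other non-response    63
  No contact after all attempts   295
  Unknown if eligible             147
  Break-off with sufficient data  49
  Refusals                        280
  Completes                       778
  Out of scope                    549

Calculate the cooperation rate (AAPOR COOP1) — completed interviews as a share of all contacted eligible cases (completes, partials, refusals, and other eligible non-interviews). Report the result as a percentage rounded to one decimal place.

66.5%

Top → 778
Denominator → 778 + 49 + 280 + 63 = 1170
COOP1 = 778 / 1170 = 0.6650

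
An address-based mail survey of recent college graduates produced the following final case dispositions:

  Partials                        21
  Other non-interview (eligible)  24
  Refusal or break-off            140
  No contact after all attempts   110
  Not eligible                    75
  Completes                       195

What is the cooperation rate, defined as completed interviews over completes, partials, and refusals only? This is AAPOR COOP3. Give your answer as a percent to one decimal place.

Top: 195
Denom: 195 + 21 + 140 = 356
COOP3 = 195 / 356 = 0.5478

54.8%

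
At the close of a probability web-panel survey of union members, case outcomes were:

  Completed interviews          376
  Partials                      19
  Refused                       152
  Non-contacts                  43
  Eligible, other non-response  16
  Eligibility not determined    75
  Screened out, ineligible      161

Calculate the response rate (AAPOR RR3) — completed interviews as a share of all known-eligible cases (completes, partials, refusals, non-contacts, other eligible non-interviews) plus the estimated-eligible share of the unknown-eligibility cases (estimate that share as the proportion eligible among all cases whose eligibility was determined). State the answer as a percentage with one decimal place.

56.5%

Numerator = 376
Eligible (known) = 376 + 19 + 152 + 43 + 16 = 606
e = 606 / (606 + 161) = 606 / 767 = 0.7901
Eligible share of unknowns = 0.7901 × 75 = 59.26
Denom = 606 + 59.26 = 665.26
RR3 = 376 / 665.26 = 0.5652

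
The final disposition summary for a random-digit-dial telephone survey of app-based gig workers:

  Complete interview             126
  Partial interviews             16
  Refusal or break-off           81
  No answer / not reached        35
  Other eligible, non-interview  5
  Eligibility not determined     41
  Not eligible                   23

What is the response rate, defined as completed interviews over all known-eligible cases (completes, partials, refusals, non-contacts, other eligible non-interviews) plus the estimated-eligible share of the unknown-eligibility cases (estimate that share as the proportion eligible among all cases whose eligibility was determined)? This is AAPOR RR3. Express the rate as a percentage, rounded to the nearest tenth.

Numerator = 126
Determined eligible = 126 + 16 + 81 + 35 + 5 = 263
e = 263 / (263 + 23) = 263 / 286 = 0.9196
Estimated eligible among unknowns = 0.9196 × 41 = 37.70
Denominator = 263 + 37.70 = 300.70
RR3 = 126 / 300.70 = 0.4190

41.9%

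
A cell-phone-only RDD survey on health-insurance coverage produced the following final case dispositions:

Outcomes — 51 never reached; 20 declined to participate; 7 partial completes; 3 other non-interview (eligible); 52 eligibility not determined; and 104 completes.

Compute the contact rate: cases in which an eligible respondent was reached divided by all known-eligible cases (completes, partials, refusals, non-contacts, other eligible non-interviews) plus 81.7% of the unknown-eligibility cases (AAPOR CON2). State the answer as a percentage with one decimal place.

Num: 104 + 7 + 20 + 3 = 134
Determined eligible: 104 + 7 + 20 + 51 + 3 = 185
Estimated eligible among unknowns: 0.8170 × 52 = 42.48
Denom: 185 + 42.48 = 227.48
CON2 = 134 / 227.48 = 0.5891

58.9%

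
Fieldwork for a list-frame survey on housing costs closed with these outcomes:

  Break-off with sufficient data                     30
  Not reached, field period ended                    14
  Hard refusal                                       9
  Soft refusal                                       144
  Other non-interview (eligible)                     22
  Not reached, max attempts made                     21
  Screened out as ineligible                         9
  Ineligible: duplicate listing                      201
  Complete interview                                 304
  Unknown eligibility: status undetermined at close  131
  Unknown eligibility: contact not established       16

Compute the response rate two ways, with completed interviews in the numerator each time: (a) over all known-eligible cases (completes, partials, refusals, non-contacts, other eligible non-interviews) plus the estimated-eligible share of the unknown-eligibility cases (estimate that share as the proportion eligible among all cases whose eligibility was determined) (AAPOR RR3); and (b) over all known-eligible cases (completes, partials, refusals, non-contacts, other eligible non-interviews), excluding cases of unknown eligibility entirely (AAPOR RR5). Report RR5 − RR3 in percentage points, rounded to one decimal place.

Refused = 9 + 144 = 153
No answer / not reached = 14 + 21 = 35
Unknown eligibility = 16 + 131 = 147
Not eligible = 9 + 201 = 210
Numerator = 304
Eligible (known) = 304 + 30 + 153 + 35 + 22 = 544
e = 544 / (544 + 210) = 544 / 754 = 0.7215
e × U = 0.7215 × 147 = 106.06
Denominator = 544 + 106.06 = 650.06
RR3 = 304 / 650.06 = 0.4676
Denominator = 304 + 30 + 153 + 35 + 22 = 544
RR5 = 304 / 544 = 0.5588
Difference = 55.88 − 46.76 = 9.12 percentage points

9.1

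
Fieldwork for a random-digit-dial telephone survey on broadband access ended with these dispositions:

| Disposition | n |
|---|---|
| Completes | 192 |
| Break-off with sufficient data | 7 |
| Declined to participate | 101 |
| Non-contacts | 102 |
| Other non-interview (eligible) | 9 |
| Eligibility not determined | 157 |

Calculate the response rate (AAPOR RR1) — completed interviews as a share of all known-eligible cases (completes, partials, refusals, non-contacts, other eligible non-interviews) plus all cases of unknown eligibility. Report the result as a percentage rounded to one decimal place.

Top = 192
Base = 192 + 7 + 101 + 102 + 9 + 157 = 568
RR1 = 192 / 568 = 0.3380

33.8%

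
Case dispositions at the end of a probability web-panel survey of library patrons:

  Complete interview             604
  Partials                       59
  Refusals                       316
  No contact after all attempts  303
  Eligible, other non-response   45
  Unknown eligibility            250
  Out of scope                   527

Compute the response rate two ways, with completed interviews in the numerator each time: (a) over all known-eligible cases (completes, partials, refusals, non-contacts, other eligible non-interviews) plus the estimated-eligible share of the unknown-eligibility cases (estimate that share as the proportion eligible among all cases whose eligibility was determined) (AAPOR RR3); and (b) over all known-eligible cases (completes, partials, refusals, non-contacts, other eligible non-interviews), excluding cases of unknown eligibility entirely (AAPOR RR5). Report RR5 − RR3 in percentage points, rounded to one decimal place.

Numerator → 604
Determined eligible → 604 + 59 + 316 + 303 + 45 = 1327
e = 1327 / (1327 + 527) = 1327 / 1854 = 0.7157
Eligible share of unknowns → 0.7157 × 250 = 178.93
Denominator → 1327 + 178.93 = 1505.93
RR3 = 604 / 1505.93 = 0.4011
Denominator → 604 + 59 + 316 + 303 + 45 = 1327
RR5 = 604 / 1327 = 0.4552
Difference = 45.52 − 40.11 = 5.41 percentage points

5.4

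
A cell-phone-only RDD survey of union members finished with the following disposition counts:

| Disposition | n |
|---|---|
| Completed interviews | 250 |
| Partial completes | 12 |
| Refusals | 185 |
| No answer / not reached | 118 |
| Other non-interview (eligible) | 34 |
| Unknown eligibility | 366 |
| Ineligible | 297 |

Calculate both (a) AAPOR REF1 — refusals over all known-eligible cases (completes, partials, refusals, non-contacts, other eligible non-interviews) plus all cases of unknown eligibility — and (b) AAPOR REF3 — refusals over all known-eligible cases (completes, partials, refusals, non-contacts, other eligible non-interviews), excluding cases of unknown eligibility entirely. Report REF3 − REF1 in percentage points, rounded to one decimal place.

Numerator = 185
Base = 250 + 12 + 185 + 118 + 34 + 366 = 965
REF1 = 185 / 965 = 0.1917
Base = 250 + 12 + 185 + 118 + 34 = 599
REF3 = 185 / 599 = 0.3088
Difference = 30.88 − 19.17 = 11.71 percentage points

11.7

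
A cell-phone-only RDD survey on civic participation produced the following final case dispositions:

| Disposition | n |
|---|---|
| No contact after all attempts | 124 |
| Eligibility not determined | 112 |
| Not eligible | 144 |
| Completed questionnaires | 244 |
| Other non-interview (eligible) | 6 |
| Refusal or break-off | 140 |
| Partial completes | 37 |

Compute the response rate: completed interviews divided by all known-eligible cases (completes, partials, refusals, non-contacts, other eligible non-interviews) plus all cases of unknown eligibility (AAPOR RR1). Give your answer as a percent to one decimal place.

Top = 244
Denominator = 244 + 37 + 140 + 124 + 6 + 112 = 663
RR1 = 244 / 663 = 0.3680

36.8%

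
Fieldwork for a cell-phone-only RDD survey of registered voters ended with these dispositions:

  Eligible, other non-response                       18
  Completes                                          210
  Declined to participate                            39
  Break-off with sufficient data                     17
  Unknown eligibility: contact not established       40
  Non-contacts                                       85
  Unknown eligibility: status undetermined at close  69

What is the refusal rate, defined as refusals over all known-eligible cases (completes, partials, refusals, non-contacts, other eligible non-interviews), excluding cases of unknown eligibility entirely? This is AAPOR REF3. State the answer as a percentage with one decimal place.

Unknown if eligible = 40 + 69 = 109
Numerator: 39
Denom: 210 + 17 + 39 + 85 + 18 = 369
REF3 = 39 / 369 = 0.1057

10.6%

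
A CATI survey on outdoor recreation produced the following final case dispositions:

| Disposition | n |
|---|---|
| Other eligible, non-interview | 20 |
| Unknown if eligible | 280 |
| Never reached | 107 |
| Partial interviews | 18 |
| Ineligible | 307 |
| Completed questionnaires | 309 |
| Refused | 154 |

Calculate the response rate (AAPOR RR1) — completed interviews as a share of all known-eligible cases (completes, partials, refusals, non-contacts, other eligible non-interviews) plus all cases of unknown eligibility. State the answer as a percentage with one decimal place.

Top: 309
Denom: 309 + 18 + 154 + 107 + 20 + 280 = 888
RR1 = 309 / 888 = 0.3480

34.8%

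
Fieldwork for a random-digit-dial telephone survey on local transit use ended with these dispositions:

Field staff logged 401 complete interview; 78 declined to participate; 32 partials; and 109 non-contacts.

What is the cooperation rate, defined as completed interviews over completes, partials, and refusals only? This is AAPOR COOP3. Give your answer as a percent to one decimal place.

Numerator: 401
Base: 401 + 32 + 78 = 511
COOP3 = 401 / 511 = 0.7847

78.5%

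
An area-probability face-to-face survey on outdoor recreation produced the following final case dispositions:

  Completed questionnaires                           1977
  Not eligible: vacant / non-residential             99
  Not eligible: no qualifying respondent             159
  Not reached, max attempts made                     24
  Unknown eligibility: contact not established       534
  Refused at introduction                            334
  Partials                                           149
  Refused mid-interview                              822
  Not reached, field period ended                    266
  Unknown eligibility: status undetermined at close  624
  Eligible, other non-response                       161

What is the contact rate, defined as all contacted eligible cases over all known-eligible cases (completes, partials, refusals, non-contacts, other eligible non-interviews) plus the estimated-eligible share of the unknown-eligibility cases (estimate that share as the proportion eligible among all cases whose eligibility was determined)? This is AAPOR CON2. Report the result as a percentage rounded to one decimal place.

71.5%

Refusals = 334 + 822 = 1156
Non-contacts = 266 + 24 = 290
Eligibility not determined = 534 + 624 = 1158
Out of scope = 159 + 99 = 258
Top → 1977 + 149 + 1156 + 161 = 3443
Known eligible → 1977 + 149 + 1156 + 290 + 161 = 3733
e = 3733 / (3733 + 258) = 3733 / 3991 = 0.9354
Eligible share of unknowns → 0.9354 × 1158 = 1083.19
Denom → 3733 + 1083.19 = 4816.19
CON2 = 3443 / 4816.19 = 0.7149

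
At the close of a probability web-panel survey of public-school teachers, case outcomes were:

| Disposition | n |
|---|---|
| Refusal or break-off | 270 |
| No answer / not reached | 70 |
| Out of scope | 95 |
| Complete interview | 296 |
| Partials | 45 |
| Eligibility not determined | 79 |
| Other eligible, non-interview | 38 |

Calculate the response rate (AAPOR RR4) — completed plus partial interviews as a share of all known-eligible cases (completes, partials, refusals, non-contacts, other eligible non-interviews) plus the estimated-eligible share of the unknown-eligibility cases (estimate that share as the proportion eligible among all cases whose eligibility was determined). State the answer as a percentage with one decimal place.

Numerator → 296 + 45 = 341
Determined eligible → 296 + 45 + 270 + 70 + 38 = 719
e = 719 / (719 + 95) = 719 / 814 = 0.8833
e × U → 0.8833 × 79 = 69.78
Denominator → 719 + 69.78 = 788.78
RR4 = 341 / 788.78 = 0.4323

43.2%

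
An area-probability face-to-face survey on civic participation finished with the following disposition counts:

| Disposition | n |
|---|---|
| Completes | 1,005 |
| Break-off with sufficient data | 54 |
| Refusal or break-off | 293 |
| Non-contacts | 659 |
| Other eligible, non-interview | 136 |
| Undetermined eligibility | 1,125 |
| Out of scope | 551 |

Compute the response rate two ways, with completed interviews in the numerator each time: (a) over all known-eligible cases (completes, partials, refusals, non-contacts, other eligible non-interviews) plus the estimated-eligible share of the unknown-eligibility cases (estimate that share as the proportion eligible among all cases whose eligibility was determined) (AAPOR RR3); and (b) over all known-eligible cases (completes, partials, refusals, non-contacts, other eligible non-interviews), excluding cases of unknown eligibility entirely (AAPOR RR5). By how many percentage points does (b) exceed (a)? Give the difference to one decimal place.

Num: 1005
Known eligible: 1005 + 54 + 293 + 659 + 136 = 2147
e = 2147 / (2147 + 551) = 2147 / 2698 = 0.7958
Estimated eligible among unknowns: 0.7958 × 1125 = 895.27
Denominator: 2147 + 895.27 = 3042.27
RR3 = 1005 / 3042.27 = 0.3303
Denominator: 1005 + 54 + 293 + 659 + 136 = 2147
RR5 = 1005 / 2147 = 0.4681
Difference = 46.81 − 33.03 = 13.78 percentage points

13.8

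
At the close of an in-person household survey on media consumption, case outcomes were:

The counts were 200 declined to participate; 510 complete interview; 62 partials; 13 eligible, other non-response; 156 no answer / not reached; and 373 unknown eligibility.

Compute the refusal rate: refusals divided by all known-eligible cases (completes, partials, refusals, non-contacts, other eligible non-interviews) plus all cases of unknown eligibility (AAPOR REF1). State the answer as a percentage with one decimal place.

15.2%

Top: 200
Base: 510 + 62 + 200 + 156 + 13 + 373 = 1314
REF1 = 200 / 1314 = 0.1522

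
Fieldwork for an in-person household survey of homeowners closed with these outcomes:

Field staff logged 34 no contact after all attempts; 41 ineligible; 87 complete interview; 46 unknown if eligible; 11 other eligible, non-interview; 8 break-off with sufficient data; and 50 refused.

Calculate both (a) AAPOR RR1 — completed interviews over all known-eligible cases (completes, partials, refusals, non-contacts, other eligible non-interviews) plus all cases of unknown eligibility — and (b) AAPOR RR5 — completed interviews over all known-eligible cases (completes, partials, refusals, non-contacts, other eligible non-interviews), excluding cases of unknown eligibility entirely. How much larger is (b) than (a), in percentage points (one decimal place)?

8.9

Num = 87
Denominator = 87 + 8 + 50 + 34 + 11 + 46 = 236
RR1 = 87 / 236 = 0.3686
Denominator = 87 + 8 + 50 + 34 + 11 = 190
RR5 = 87 / 190 = 0.4579
Difference = 45.79 − 36.86 = 8.93 percentage points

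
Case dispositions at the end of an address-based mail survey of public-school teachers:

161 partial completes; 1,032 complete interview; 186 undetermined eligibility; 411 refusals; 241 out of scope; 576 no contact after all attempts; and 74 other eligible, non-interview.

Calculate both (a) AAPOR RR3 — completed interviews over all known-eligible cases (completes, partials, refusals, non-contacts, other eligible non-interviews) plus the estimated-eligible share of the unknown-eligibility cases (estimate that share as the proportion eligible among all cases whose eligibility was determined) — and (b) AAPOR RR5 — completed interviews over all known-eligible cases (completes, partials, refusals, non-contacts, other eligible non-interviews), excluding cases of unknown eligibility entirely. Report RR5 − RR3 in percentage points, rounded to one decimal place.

3.2

Top: 1032
Known eligible: 1032 + 161 + 411 + 576 + 74 = 2254
e = 2254 / (2254 + 241) = 2254 / 2495 = 0.9034
Estimated eligible among unknowns: 0.9034 × 186 = 168.03
Denominator: 2254 + 168.03 = 2422.03
RR3 = 1032 / 2422.03 = 0.4261
Denominator: 1032 + 161 + 411 + 576 + 74 = 2254
RR5 = 1032 / 2254 = 0.4579
Difference = 45.79 − 42.61 = 3.18 percentage points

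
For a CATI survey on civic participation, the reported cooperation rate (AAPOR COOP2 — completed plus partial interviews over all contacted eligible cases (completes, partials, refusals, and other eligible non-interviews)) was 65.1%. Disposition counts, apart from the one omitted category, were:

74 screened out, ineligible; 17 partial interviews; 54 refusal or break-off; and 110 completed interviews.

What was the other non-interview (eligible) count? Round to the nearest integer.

Numerator: 110 + 17 = 127
COOP2 = 127 / D = 0.651
D = 127 / 0.651 = 195.1
Rest of base = 181
other non-interview (eligible) = 195.1 − 181 ≈ 14

14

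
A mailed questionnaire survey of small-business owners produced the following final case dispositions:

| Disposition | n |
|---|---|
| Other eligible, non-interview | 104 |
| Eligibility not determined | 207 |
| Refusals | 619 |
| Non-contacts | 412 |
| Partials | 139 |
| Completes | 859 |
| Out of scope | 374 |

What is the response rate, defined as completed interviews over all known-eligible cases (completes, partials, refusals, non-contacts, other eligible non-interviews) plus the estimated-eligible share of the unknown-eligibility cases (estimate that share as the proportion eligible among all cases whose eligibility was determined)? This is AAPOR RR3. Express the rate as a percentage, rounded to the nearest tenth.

37.2%

Numerator: 859
Eligible (known): 859 + 139 + 619 + 412 + 104 = 2133
e = 2133 / (2133 + 374) = 2133 / 2507 = 0.8508
e × U: 0.8508 × 207 = 176.12
Denominator: 2133 + 176.12 = 2309.12
RR3 = 859 / 2309.12 = 0.3720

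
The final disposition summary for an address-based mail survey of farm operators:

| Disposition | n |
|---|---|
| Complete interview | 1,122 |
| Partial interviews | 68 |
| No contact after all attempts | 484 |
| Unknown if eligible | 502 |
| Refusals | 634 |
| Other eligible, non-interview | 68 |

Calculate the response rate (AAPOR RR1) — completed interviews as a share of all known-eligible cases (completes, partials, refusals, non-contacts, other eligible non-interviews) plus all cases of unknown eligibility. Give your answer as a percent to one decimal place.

Num: 1122
Denominator: 1122 + 68 + 634 + 484 + 68 + 502 = 2878
RR1 = 1122 / 2878 = 0.3899

39.0%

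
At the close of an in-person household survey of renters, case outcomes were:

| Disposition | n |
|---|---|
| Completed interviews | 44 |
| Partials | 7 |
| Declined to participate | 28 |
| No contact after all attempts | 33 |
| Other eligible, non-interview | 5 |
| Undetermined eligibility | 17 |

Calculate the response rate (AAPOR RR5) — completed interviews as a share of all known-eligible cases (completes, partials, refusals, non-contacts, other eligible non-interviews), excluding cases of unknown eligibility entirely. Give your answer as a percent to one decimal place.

37.6%

Top → 44
Denominator → 44 + 7 + 28 + 33 + 5 = 117
RR5 = 44 / 117 = 0.3761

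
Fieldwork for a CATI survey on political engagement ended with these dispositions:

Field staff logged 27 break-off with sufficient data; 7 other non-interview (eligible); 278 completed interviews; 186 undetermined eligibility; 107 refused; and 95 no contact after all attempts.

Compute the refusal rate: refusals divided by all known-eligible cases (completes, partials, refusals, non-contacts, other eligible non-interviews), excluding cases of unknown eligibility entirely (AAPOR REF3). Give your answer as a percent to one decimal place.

20.8%

Numerator = 107
Base = 278 + 27 + 107 + 95 + 7 = 514
REF3 = 107 / 514 = 0.2082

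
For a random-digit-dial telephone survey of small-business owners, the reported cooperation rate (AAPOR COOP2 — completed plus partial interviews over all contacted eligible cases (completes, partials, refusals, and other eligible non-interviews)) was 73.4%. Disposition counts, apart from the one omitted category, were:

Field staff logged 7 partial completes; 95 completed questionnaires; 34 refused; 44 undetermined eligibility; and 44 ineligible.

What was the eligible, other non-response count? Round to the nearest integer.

Num: 95 + 7 = 102
COOP2 = 102 / D = 0.734
D = 102 / 0.734 = 139.0
Remaining denominator categories sum to 136
eligible, other non-response = 139.0 − 136 ≈ 3

3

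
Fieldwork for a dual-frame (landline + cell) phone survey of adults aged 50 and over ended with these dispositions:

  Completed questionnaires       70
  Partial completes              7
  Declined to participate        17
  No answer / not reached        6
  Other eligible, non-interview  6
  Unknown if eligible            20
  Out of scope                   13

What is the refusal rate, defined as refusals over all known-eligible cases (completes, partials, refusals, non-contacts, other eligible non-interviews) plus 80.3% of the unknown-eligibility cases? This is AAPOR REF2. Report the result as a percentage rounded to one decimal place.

13.9%

Numerator = 17
Known eligible = 70 + 7 + 17 + 6 + 6 = 106
Eligible share of unknowns = 0.8030 × 20 = 16.06
Base = 106 + 16.06 = 122.06
REF2 = 17 / 122.06 = 0.1393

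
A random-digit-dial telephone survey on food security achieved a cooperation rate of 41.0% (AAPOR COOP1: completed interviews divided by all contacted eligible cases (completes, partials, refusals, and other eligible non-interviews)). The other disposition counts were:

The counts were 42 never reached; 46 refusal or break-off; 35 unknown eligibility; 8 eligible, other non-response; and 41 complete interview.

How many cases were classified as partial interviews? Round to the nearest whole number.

5

COOP1 = 41 / D = 0.410
D = 41 / 0.410 = 100.0
Remaining denominator categories sum to 95
partial interviews = 100.0 − 95 ≈ 5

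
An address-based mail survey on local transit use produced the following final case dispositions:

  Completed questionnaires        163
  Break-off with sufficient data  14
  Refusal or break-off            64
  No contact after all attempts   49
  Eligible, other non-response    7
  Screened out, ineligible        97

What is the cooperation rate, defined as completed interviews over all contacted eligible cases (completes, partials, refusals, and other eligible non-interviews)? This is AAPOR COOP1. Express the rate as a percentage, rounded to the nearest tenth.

Num: 163
Denom: 163 + 14 + 64 + 7 = 248
COOP1 = 163 / 248 = 0.6573

65.7%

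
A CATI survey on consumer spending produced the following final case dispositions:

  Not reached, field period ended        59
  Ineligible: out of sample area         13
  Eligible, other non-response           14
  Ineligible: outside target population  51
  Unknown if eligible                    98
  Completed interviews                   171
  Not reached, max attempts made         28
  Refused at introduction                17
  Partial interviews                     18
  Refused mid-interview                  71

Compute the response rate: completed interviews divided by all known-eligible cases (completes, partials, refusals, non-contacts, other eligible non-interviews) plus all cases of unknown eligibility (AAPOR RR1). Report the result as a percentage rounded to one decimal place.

35.9%

Refusal or break-off = 17 + 71 = 88
Never reached = 59 + 28 = 87
Not eligible = 51 + 13 = 64
Num = 171
Denom = 171 + 18 + 88 + 87 + 14 + 98 = 476
RR1 = 171 / 476 = 0.3592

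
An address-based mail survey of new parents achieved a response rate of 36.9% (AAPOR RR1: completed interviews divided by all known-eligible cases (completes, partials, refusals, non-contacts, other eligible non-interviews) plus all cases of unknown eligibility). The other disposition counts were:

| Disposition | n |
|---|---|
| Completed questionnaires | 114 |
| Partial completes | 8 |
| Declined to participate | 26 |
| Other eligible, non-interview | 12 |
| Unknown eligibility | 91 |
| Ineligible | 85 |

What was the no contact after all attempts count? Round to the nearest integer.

RR1 = 114 / D = 0.369
D = 114 / 0.369 = 308.9
Remaining denominator categories sum to 251
no contact after all attempts = 308.9 − 251 ≈ 58

58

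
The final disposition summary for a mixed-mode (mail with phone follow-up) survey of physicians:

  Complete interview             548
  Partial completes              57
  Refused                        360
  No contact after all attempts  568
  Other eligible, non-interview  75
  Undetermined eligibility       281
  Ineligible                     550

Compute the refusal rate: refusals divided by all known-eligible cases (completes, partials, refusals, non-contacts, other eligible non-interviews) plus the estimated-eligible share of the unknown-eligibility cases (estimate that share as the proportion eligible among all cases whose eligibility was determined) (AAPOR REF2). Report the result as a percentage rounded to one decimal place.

19.8%

Top → 360
Determined eligible → 548 + 57 + 360 + 568 + 75 = 1608
e = 1608 / (1608 + 550) = 1608 / 2158 = 0.7451
Eligible share of unknowns → 0.7451 × 281 = 209.37
Denom → 1608 + 209.37 = 1817.37
REF2 = 360 / 1817.37 = 0.1981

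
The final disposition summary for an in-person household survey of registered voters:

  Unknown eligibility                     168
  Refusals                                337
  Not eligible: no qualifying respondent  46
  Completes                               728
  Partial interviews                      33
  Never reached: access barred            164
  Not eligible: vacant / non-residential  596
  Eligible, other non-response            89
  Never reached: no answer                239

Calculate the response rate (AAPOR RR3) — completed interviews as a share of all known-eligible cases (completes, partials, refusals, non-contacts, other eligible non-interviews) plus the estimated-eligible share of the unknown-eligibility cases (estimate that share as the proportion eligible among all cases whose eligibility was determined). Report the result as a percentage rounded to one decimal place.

No answer / not reached = 239 + 164 = 403
Ineligible = 46 + 596 = 642
Top → 728
Known eligible → 728 + 33 + 337 + 403 + 89 = 1590
e = 1590 / (1590 + 642) = 1590 / 2232 = 0.7124
Eligible share of unknowns → 0.7124 × 168 = 119.68
Denom → 1590 + 119.68 = 1709.68
RR3 = 728 / 1709.68 = 0.4258

42.6%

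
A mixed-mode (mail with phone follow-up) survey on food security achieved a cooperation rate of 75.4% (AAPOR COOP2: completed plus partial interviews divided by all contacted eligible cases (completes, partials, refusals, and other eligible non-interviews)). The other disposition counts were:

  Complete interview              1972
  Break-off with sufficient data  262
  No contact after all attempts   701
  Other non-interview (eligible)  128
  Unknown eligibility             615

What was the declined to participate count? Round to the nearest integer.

Numerator: 1972 + 262 = 2234
COOP2 = 2234 / D = 0.754
D = 2234 / 0.754 = 2962.9
Rest of base = 2362
declined to participate = 2962.9 − 2362 ≈ 601

601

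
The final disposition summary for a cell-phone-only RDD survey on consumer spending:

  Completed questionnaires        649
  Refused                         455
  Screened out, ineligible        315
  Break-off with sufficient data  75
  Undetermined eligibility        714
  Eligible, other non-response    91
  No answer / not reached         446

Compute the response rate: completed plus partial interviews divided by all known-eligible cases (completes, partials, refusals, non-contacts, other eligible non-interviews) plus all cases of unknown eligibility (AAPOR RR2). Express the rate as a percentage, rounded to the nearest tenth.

Top → 649 + 75 = 724
Denominator → 649 + 75 + 455 + 446 + 91 + 714 = 2430
RR2 = 724 / 2430 = 0.2979

29.8%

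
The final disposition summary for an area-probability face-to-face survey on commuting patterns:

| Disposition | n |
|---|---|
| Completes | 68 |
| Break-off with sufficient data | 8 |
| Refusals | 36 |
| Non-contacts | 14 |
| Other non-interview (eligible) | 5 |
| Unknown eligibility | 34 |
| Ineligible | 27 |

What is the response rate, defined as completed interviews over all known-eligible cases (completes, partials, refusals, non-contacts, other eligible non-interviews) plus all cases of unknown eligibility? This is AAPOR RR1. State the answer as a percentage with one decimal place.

Numerator = 68
Denom = 68 + 8 + 36 + 14 + 5 + 34 = 165
RR1 = 68 / 165 = 0.4121

41.2%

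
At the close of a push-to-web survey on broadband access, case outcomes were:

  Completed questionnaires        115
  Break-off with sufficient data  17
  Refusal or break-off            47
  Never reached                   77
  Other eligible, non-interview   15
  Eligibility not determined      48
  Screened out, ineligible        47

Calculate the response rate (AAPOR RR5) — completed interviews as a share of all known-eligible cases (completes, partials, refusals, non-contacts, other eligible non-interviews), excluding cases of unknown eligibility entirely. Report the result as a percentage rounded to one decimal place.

42.4%

Numerator → 115
Denominator → 115 + 17 + 47 + 77 + 15 = 271
RR5 = 115 / 271 = 0.4244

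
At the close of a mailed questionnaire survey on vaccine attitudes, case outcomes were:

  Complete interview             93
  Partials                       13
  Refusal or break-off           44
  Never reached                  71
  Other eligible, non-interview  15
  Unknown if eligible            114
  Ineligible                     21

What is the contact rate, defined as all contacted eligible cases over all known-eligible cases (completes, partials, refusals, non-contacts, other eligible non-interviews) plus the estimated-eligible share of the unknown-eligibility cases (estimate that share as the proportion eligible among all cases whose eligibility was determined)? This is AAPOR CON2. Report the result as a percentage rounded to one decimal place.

Top: 93 + 13 + 44 + 15 = 165
Determined eligible: 93 + 13 + 44 + 71 + 15 = 236
e = 236 / (236 + 21) = 236 / 257 = 0.9183
Estimated eligible among unknowns: 0.9183 × 114 = 104.69
Denominator: 236 + 104.69 = 340.69
CON2 = 165 / 340.69 = 0.4843

48.4%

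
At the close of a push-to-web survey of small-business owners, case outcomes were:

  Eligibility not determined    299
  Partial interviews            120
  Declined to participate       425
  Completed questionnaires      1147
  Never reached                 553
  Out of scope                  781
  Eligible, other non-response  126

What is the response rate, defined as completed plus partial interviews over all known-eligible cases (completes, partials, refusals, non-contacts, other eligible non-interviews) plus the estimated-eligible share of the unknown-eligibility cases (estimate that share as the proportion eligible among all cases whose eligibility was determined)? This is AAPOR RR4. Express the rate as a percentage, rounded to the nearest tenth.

Top → 1147 + 120 = 1267
Determined eligible → 1147 + 120 + 425 + 553 + 126 = 2371
e = 2371 / (2371 + 781) = 2371 / 3152 = 0.7522
Eligible share of unknowns → 0.7522 × 299 = 224.91
Denom → 2371 + 224.91 = 2595.91
RR4 = 1267 / 2595.91 = 0.4881

48.8%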